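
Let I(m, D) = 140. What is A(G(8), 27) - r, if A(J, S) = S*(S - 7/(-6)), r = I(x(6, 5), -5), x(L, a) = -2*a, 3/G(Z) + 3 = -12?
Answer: 1241/2 ≈ 620.50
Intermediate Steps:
G(Z) = -1/5 (G(Z) = 3/(-3 - 12) = 3/(-15) = 3*(-1/15) = -1/5)
r = 140
A(J, S) = S*(7/6 + S) (A(J, S) = S*(S - 7*(-1/6)) = S*(S + 7/6) = S*(7/6 + S))
A(G(8), 27) - r = (1/6)*27*(7 + 6*27) - 1*140 = (1/6)*27*(7 + 162) - 140 = (1/6)*27*169 - 140 = 1521/2 - 140 = 1241/2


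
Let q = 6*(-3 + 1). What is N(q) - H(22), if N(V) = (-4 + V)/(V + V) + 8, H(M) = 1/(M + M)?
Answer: 1141/132 ≈ 8.6439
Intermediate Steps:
H(M) = 1/(2*M)
q = -12 (q = 6*(-2) = -12)
N(V) = 8 + (-4 + V)/(2*V) (N(V) = (-4 + V)/((2*V)) + 8 = (-4 + V)*(1/(2*V)) + 8 = (-4 + V)/(2*V) + 8 = 8 + (-4 + V)/(2*V))
N(q) - H(22) = (17/2 - 2/(-12)) - 1/(2*22) = (17/2 - 2*(-1/12)) - 1/(2*22) = (17/2 + ⅙) - 1*1/44 = 26/3 - 1/44 = 1141/132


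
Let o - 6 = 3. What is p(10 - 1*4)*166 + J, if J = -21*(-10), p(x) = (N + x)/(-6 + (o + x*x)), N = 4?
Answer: 9850/39 ≈ 252.56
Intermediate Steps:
o = 9 (o = 6 + 3 = 9)
p(x) = (4 + x)/(3 + x**2) (p(x) = (4 + x)/(-6 + (9 + x*x)) = (4 + x)/(-6 + (9 + x**2)) = (4 + x)/(3 + x**2))
J = 210
p(10 - 1*4)*166 + J = ((4 + (10 - 1*4))/(3 + (10 - 1*4)**2))*166 + 210 = ((4 + (10 - 4))/(3 + (10 - 4)**2))*166 + 210 = ((4 + 6)/(3 + 6**2))*166 + 210 = (10/(3 + 36))*166 + 210 = (10/39)*166 + 210 = 1660/39 + 210 = 9850/39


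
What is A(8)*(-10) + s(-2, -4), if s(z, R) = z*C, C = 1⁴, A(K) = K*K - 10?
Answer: -542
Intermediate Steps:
A(K) = -10 + K² (A(K) = K² - 10 = -10 + K²)
C = 1
s(z, R) = z (s(z, R) = z*1 = z)
A(8)*(-10) + s(-2, -4) = (-10 + 8²)*(-10) - 2 = (-10 + 64)*(-10) - 2 = 54*(-10) - 2 = -540 - 2 = -542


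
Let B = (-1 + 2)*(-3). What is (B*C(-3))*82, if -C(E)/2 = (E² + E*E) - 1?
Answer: 8364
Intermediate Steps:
B = -3 (B = 1*(-3) = -3)
C(E) = 2 - 4*E² (C(E) = -2*((E² + E*E) - 1) = -2*((E² + E²) - 1) = -2*(2*E² - 1) = -2*(-1 + 2*E²) = 2 - 4*E²)
(B*C(-3))*82 = -3*(2 - 4*(-3)²)*82 = -3*(2 - 4*9)*82 = -3*(2 - 36)*82 = -3*(-34)*82 = 102*82 = 8364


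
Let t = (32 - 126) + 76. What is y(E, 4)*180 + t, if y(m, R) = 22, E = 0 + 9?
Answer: 3942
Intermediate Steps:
E = 9
t = -18 (t = -94 + 76 = -18)
y(E, 4)*180 + t = 22*180 - 18 = 3960 - 18 = 3942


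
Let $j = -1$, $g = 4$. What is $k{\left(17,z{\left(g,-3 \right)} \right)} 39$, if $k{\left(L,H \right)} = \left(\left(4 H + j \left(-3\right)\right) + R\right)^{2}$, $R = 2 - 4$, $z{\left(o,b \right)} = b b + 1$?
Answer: $65559$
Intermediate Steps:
$z{\left(o,b \right)} = 1 + b^{2}$ ($z{\left(o,b \right)} = b^{2} + 1 = 1 + b^{2}$)
$R = -2$ ($R = 2 - 4 = -2$)
$k{\left(L,H \right)} = \left(1 + 4 H\right)^{2}$ ($k{\left(L,H \right)} = \left(\left(4 H - -3\right) - 2\right)^{2} = \left(\left(4 H + 3\right) - 2\right)^{2} = \left(\left(3 + 4 H\right) - 2\right)^{2} = \left(1 + 4 H\right)^{2}$)
$k{\left(17,z{\left(g,-3 \right)} \right)} 39 = \left(1 + 4 \left(1 + \left(-3\right)^{2}\right)\right)^{2} \cdot 39 = \left(1 + 4 \left(1 + 9\right)\right)^{2} \cdot 39 = \left(1 + 4 \cdot 10\right)^{2} \cdot 39 = \left(1 + 40\right)^{2} \cdot 39 = 41^{2} \cdot 39 = 1681 \cdot 39 = 65559$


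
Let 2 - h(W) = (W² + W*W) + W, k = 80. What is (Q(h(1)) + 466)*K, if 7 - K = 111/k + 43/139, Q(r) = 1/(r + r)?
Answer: 54902001/22240 ≈ 2468.6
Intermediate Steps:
h(W) = 2 - W - 2*W² (h(W) = 2 - ((W² + W*W) + W) = 2 - ((W² + W²) + W) = 2 - (2*W² + W) = 2 - (W + 2*W²) = 2 + (-W - 2*W²) = 2 - W - 2*W²)
Q(r) = 1/(2*r)
K = 58971/11120 (K = 7 - (111/80 + 43/139) = 7 - 1*18869/11120 = 7 - 18869/11120 = 58971/11120 ≈ 5.3031)
(Q(h(1)) + 466)*K = (1/(2*(2 - 1*1 - 2*1²)) + 466)*(58971/11120) = (1/(2*(2 - 1 - 2*1)) + 466)*(58971/11120) = (1/(2*(2 - 1 - 2)) + 466)*(58971/11120) = ((½)/(-1) + 466)*(58971/11120) = ((½)*(-1) + 466)*(58971/11120) = (-½ + 466)*(58971/11120) = (931/2)*(58971/11120) = 54902001/22240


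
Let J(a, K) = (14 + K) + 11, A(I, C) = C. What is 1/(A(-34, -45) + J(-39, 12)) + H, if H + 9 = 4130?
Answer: 32967/8 ≈ 4120.9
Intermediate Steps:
J(a, K) = 25 + K
H = 4121 (H = -9 + 4130 = 4121)
1/(A(-34, -45) + J(-39, 12)) + H = 1/(-45 + (25 + 12)) + 4121 = 1/(-45 + 37) + 4121 = 1/(-8) + 4121 = -1/8 + 4121 = 32967/8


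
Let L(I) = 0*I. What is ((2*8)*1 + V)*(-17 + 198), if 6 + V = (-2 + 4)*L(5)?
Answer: 1810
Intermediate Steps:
L(I) = 0
V = -6 (V = -6 + (-2 + 4)*0 = -6 + 2*0 = -6 + 0 = -6)
((2*8)*1 + V)*(-17 + 198) = ((2*8)*1 - 6)*(-17 + 198) = (16*1 - 6)*181 = (16 - 6)*181 = 10*181 = 1810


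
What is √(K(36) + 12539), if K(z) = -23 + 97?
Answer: √12613 ≈ 112.31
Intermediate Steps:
K(z) = 74
√(K(36) + 12539) = √(74 + 12539) = √12613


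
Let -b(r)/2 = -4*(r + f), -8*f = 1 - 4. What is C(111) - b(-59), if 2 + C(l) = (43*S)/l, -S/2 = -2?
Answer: 52009/111 ≈ 468.55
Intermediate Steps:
S = 4 (S = -2*(-2) = 4)
f = 3/8 (f = -(1 - 4)/8 = -⅛*(-3) = 3/8 ≈ 0.37500)
b(r) = 3 + 8*r (b(r) = -(-8)*(r + 3/8) = -(-8)*(3/8 + r) = -2*(-3/2 - 4*r) = 3 + 8*r)
C(l) = -2 + 172/l (C(l) = -2 + (43*4)/l = -2 + 172/l)
C(111) - b(-59) = (-2 + 172/111) - (3 + 8*(-59)) = (-2 + 172*(1/111)) - (3 - 472) = (-2 + 172/111) - 1*(-469) = -50/111 + 469 = 52009/111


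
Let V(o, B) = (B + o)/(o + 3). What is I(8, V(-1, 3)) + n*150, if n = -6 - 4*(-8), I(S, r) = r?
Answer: 3901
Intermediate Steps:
V(o, B) = (B + o)/(3 + o)
n = 26 (n = -6 + 32 = 26)
I(8, V(-1, 3)) + n*150 = (3 - 1)/(3 - 1) + 26*150 = 2/2 + 3900 = (½)*2 + 3900 = 1 + 3900 = 3901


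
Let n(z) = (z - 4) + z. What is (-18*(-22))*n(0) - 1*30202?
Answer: -31786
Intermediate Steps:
n(z) = -4 + 2*z (n(z) = (-4 + z) + z = -4 + 2*z)
(-18*(-22))*n(0) - 1*30202 = (-18*(-22))*(-4 + 2*0) - 1*30202 = 396*(-4 + 0) - 30202 = 396*(-4) - 30202 = -1584 - 30202 = -31786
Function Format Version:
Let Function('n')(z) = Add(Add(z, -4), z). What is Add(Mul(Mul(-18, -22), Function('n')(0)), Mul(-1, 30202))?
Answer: -31786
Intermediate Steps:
Function('n')(z) = Add(-4, Mul(2, z)) (Function('n')(z) = Add(Add(-4, z), z) = Add(-4, Mul(2, z)))
Add(Mul(Mul(-18, -22), Function('n')(0)), Mul(-1, 30202)) = Add(Mul(Mul(-18, -22), Add(-4, Mul(2, 0))), Mul(-1, 30202)) = Add(Mul(396, Add(-4, 0)), -30202) = Add(Mul(396, -4), -30202) = Add(-1584, -30202) = -31786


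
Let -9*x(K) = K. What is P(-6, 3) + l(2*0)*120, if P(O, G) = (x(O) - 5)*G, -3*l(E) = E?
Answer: -13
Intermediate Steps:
l(E) = -E/3
x(K) = -K/9
P(O, G) = G*(-5 - O/9) (P(O, G) = (-O/9 - 5)*G = (-5 - O/9)*G = G*(-5 - O/9))
P(-6, 3) + l(2*0)*120 = -⅑*3*(45 - 6) - 2*0/3*120 = -⅑*3*39 - ⅓*0*120 = -13 + 0*120 = -13 + 0 = -13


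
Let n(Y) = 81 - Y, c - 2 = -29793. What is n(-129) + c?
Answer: -29581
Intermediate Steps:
c = -29791 (c = 2 - 29793 = -29791)
n(-129) + c = (81 - 1*(-129)) - 29791 = (81 + 129) - 29791 = 210 - 29791 = -29581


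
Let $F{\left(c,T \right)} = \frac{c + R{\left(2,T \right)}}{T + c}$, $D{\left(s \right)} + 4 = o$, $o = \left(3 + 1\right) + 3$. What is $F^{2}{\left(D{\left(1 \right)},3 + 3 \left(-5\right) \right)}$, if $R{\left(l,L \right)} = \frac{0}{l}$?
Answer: $\frac{1}{9} \approx 0.11111$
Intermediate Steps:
$R{\left(l,L \right)} = 0$
$o = 7$ ($o = 4 + 3 = 7$)
$D{\left(s \right)} = 3$ ($D{\left(s \right)} = -4 + 7 = 3$)
$F{\left(c,T \right)} = \frac{c}{T + c}$ ($F{\left(c,T \right)} = \frac{c + 0}{T + c} = \frac{c}{T + c}$)
$F^{2}{\left(D{\left(1 \right)},3 + 3 \left(-5\right) \right)} = \left(\frac{3}{\left(3 + 3 \left(-5\right)\right) + 3}\right)^{2} = \left(\frac{3}{\left(3 - 15\right) + 3}\right)^{2} = \left(\frac{3}{-12 + 3}\right)^{2} = \left(\frac{3}{-9}\right)^{2} = \left(3 \left(- \frac{1}{9}\right)\right)^{2} = \left(- \frac{1}{3}\right)^{2} = \frac{1}{9}$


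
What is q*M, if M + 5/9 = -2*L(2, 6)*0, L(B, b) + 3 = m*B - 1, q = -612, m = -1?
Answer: 340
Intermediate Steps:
L(B, b) = -4 - B (L(B, b) = -3 + (-B - 1) = -3 + (-1 - B) = -4 - B)
M = -5/9 (M = -5/9 - 2*(-4 - 1*2)*0 = -5/9 - 2*(-4 - 2)*0 = -5/9 - 2*(-6)*0 = -5/9 + 12*0 = -5/9 + 0 = -5/9 ≈ -0.55556)
q*M = -612*(-5/9) = 340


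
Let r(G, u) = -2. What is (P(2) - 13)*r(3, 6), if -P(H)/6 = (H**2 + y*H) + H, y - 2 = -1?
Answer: 122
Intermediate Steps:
y = 1 (y = 2 - 1 = 1)
P(H) = -12*H - 6*H**2 (P(H) = -6*((H**2 + 1*H) + H) = -6*((H**2 + H) + H) = -6*((H + H**2) + H) = -6*(H**2 + 2*H) = -12*H - 6*H**2)
(P(2) - 13)*r(3, 6) = (-6*2*(2 + 2) - 13)*(-2) = (-6*2*4 - 13)*(-2) = (-48 - 13)*(-2) = -61*(-2) = 122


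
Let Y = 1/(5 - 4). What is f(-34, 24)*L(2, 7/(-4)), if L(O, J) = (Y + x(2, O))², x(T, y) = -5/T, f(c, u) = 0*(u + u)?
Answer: 0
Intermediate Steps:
f(c, u) = 0 (f(c, u) = 0*(2*u) = 0)
Y = 1 (Y = 1/1 = 1)
L(O, J) = 9/4 (L(O, J) = (1 - 5/2)² = (-3/2)² = 9/4)
f(-34, 24)*L(2, 7/(-4)) = 0*(9/4) = 0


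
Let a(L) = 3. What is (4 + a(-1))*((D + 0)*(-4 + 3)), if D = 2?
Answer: -14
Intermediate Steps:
(4 + a(-1))*((D + 0)*(-4 + 3)) = (4 + 3)*((2 + 0)*(-4 + 3)) = 7*(2*(-1)) = 7*(-2) = -14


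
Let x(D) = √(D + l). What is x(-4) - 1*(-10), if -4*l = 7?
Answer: 10 + I*√23/2 ≈ 10.0 + 2.3979*I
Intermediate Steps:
l = -7/4 (l = -¼*7 = -7/4 ≈ -1.7500)
x(D) = √(-7/4 + D) (x(D) = √(D - 7/4) = √(-7/4 + D))
x(-4) - 1*(-10) = √(-7 + 4*(-4))/2 - 1*(-10) = √(-7 - 16)/2 + 10 = √(-23)/2 + 10 = (I*√23)/2 + 10 = I*√23/2 + 10 = 10 + I*√23/2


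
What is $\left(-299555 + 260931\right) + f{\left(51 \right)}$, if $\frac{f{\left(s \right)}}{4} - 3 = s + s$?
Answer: $-38204$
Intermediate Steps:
$f{\left(s \right)} = 12 + 8 s$ ($f{\left(s \right)} = 12 + 4 \left(s + s\right) = 12 + 4 \cdot 2 s = 12 + 8 s$)
$\left(-299555 + 260931\right) + f{\left(51 \right)} = \left(-299555 + 260931\right) + \left(12 + 8 \cdot 51\right) = -38624 + \left(12 + 408\right) = -38624 + 420 = -38204$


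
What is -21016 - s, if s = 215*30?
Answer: -27466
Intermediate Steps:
s = 6450
-21016 - s = -21016 - 1*6450 = -21016 - 6450 = -27466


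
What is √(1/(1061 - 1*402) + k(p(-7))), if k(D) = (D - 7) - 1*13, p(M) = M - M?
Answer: I*√8684961/659 ≈ 4.472*I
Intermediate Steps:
p(M) = 0
k(D) = -20 + D (k(D) = (-7 + D) - 13 = -20 + D)
√(1/(1061 - 1*402) + k(p(-7))) = √(1/(1061 - 1*402) + (-20 + 0)) = √(1/(1061 - 402) - 20) = √(1/659 - 20) = √(-13179/659) = I*√8684961/659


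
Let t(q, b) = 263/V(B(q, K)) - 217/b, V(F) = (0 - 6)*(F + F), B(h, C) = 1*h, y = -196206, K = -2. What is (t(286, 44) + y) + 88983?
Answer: -368006525/3432 ≈ -1.0723e+5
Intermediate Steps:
B(h, C) = h
V(F) = -12*F
t(q, b) = -217/b - 263/(12*q) (t(q, b) = 263/((-12*q)) - 217/b = 263*(-1/(12*q)) - 217/b = -263/(12*q) - 217/b = -217/b - 263/(12*q))
(t(286, 44) + y) + 88983 = ((-217/44 - 263/12/286) - 196206) + 88983 = ((-217*1/44 - 263/12*1/286) - 196206) + 88983 = ((-217/44 - 263/3432) - 196206) + 88983 = (-17189/3432 - 196206) + 88983 = -673396181/3432 + 88983 = -368006525/3432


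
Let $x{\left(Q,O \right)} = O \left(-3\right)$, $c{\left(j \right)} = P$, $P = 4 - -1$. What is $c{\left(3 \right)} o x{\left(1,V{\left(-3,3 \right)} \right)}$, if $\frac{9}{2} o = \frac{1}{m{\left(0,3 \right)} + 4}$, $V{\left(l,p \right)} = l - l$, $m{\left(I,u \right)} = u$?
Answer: $0$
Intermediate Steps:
$P = 5$ ($P = 4 + 1 = 5$)
$c{\left(j \right)} = 5$
$V{\left(l,p \right)} = 0$
$o = \frac{2}{63}$ ($o = \frac{2}{9 \left(3 + 4\right)} = \frac{2}{9 \cdot 7} = \frac{2}{9} \cdot \frac{1}{7} = \frac{2}{63} \approx 0.031746$)
$x{\left(Q,O \right)} = - 3 O$
$c{\left(3 \right)} o x{\left(1,V{\left(-3,3 \right)} \right)} = 5 \cdot \frac{2}{63} \left(\left(-3\right) 0\right) = \frac{10}{63} \cdot 0 = 0$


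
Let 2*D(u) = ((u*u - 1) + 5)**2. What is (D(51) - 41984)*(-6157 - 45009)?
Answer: -171458724231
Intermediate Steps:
D(u) = (4 + u**2)**2/2 (D(u) = ((u*u - 1) + 5)**2/2 = ((u**2 - 1) + 5)**2/2 = ((-1 + u**2) + 5)**2/2 = (4 + u**2)**2/2)
(D(51) - 41984)*(-6157 - 45009) = ((4 + 51**2)**2/2 - 41984)*(-6157 - 45009) = ((4 + 2601)**2/2 - 41984)*(-51166) = ((1/2)*2605**2 - 41984)*(-51166) = ((1/2)*6786025 - 41984)*(-51166) = (6786025/2 - 41984)*(-51166) = (6702057/2)*(-51166) = -171458724231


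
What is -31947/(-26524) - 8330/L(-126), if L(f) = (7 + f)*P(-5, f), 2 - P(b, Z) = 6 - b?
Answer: -1569157/238716 ≈ -6.5733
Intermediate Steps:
P(b, Z) = -4 + b (P(b, Z) = 2 - (6 - b) = 2 + (-6 + b) = -4 + b)
L(f) = -63 - 9*f (L(f) = (7 + f)*(-4 - 5) = (7 + f)*(-9) = -63 - 9*f)
-31947/(-26524) - 8330/L(-126) = -31947/(-26524) - 8330/(-63 - 9*(-126)) = -31947*(-1/26524) - 8330/(-63 + 1134) = 31947/26524 - 8330/1071 = 31947/26524 - 8330*1/1071 = 31947/26524 - 70/9 = -1569157/238716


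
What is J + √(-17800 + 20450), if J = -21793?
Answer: -21793 + 5*√106 ≈ -21742.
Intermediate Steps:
J + √(-17800 + 20450) = -21793 + √(-17800 + 20450) = -21793 + √2650 = -21793 + 5*√106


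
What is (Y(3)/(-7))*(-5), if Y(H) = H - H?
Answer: 0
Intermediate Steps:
Y(H) = 0
(Y(3)/(-7))*(-5) = (0/(-7))*(-5) = -⅐*0*(-5) = 0*(-5) = 0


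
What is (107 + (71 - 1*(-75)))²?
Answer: 64009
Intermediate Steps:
(107 + (71 - 1*(-75)))² = (107 + (71 + 75))² = (107 + 146)² = 253² = 64009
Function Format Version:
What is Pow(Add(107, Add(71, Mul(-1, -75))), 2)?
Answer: 64009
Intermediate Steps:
Pow(Add(107, Add(71, Mul(-1, -75))), 2) = Pow(Add(107, Add(71, 75)), 2) = Pow(Add(107, 146), 2) = Pow(253, 2) = 64009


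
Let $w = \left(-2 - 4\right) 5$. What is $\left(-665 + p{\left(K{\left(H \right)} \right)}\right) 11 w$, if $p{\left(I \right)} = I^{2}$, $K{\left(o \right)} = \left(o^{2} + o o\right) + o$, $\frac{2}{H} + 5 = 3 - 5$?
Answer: $\frac{526887570}{2401} \approx 2.1945 \cdot 10^{5}$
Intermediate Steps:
$H = - \frac{2}{7}$ ($H = \frac{2}{-5 + \left(3 - 5\right)} = \frac{2}{-5 - 2} = \frac{2}{-7} = 2 \left(- \frac{1}{7}\right) = - \frac{2}{7} \approx -0.28571$)
$K{\left(o \right)} = o + 2 o^{2}$ ($K{\left(o \right)} = \left(o^{2} + o^{2}\right) + o = 2 o^{2} + o = o + 2 o^{2}$)
$w = -30$ ($w = \left(-6\right) 5 = -30$)
$\left(-665 + p{\left(K{\left(H \right)} \right)}\right) 11 w = \left(-665 + \left(- \frac{2 \left(1 + 2 \left(- \frac{2}{7}\right)\right)}{7}\right)^{2}\right) 11 \left(-30\right) = \left(-665 + \left(- \frac{2 \left(1 - \frac{4}{7}\right)}{7}\right)^{2}\right) \left(-330\right) = \left(-665 + \left(\left(- \frac{2}{7}\right) \frac{3}{7}\right)^{2}\right) \left(-330\right) = \left(-665 + \left(- \frac{6}{49}\right)^{2}\right) \left(-330\right) = \left(-665 + \frac{36}{2401}\right) \left(-330\right) = \left(- \frac{1596629}{2401}\right) \left(-330\right) = \frac{526887570}{2401}$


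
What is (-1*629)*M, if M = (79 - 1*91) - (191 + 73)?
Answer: 173604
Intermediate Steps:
M = -276 (M = (79 - 91) - 1*264 = -12 - 264 = -276)
(-1*629)*M = -1*629*(-276) = -629*(-276) = 173604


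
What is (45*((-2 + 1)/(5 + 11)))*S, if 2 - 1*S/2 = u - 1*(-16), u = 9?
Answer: 1035/8 ≈ 129.38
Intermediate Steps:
S = -46 (S = 4 - 2*(9 - 1*(-16)) = 4 - 2*(9 + 16) = 4 - 2*25 = 4 - 50 = -46)
(45*((-2 + 1)/(5 + 11)))*S = (45*((-2 + 1)/(5 + 11)))*(-46) = (45*(-1/16))*(-46) = -45/16*(-46) = 1035/8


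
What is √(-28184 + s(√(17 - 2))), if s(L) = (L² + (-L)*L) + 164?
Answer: 2*I*√7005 ≈ 167.39*I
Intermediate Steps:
s(L) = 164 (s(L) = (L² - L²) + 164 = 0 + 164 = 164)
√(-28184 + s(√(17 - 2))) = √(-28184 + 164) = √(-28020) = 2*I*√7005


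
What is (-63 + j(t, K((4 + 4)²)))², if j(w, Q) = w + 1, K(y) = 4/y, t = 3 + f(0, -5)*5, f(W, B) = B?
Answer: 7056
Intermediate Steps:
t = -22 (t = 3 - 5*5 = 3 - 25 = -22)
j(w, Q) = 1 + w
(-63 + j(t, K((4 + 4)²)))² = (-63 + (1 - 22))² = (-63 - 21)² = (-84)² = 7056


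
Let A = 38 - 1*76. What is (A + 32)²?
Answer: 36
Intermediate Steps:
A = -38 (A = 38 - 76 = -38)
(A + 32)² = (-38 + 32)² = (-6)² = 36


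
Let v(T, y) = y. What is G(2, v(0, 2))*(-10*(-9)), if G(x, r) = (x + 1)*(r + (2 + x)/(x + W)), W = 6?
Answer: 675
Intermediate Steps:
G(x, r) = (1 + x)*(r + (2 + x)/(6 + x)) (G(x, r) = (x + 1)*(r + (2 + x)/(x + 6)) = (1 + x)*(r + (2 + x)/(6 + x)))
G(2, v(0, 2))*(-10*(-9)) = ((2 + 2² + 3*2 + 6*2 + 2*2² + 7*2*2)/(6 + 2))*(-10*(-9)) = ((2 + 4 + 6 + 12 + 2*4 + 28)/8)*90 = ((2 + 4 + 6 + 12 + 8 + 28)/8)*90 = ((⅛)*60)*90 = (15/2)*90 = 675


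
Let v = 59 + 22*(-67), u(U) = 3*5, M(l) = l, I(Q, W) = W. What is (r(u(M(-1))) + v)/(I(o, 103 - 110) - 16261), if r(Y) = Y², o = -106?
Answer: 85/1162 ≈ 0.073150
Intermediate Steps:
u(U) = 15
v = -1415 (v = 59 - 1474 = -1415)
(r(u(M(-1))) + v)/(I(o, 103 - 110) - 16261) = (15² - 1415)/((103 - 110) - 16261) = (225 - 1415)/(-7 - 16261) = -1190/(-16268) = -1190*(-1/16268) = 85/1162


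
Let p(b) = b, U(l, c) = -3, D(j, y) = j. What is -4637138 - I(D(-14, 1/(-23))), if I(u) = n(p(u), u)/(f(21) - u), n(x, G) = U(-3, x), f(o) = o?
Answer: -162299827/35 ≈ -4.6371e+6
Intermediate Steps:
n(x, G) = -3
I(u) = -3/(21 - u)
-4637138 - I(D(-14, 1/(-23))) = -4637138 - 3/(-21 - 14) = -4637138 - 3/(-35) = -4637138 - 3*(-1)/35 = -4637138 - 1*(-3/35) = -4637138 + 3/35 = -162299827/35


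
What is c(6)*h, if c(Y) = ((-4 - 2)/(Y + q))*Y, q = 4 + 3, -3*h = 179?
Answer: 2148/13 ≈ 165.23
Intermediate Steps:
h = -179/3 (h = -⅓*179 = -179/3 ≈ -59.667)
q = 7
c(Y) = -6*Y/(7 + Y) (c(Y) = ((-4 - 2)/(Y + 7))*Y = (-6/(7 + Y))*Y = -6*Y/(7 + Y))
c(6)*h = -6*6/(7 + 6)*(-179/3) = -6*6/13*(-179/3) = -6*6*1/13*(-179/3) = -36/13*(-179/3) = 2148/13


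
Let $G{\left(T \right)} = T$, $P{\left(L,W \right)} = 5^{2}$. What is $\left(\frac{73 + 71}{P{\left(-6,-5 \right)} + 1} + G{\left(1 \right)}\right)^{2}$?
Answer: $\frac{7225}{169} \approx 42.751$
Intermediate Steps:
$P{\left(L,W \right)} = 25$
$\left(\frac{73 + 71}{P{\left(-6,-5 \right)} + 1} + G{\left(1 \right)}\right)^{2} = \left(\frac{73 + 71}{25 + 1} + 1\right)^{2} = \left(\frac{144}{26} + 1\right)^{2} = \left(144 \cdot \frac{1}{26} + 1\right)^{2} = \left(\frac{72}{13} + 1\right)^{2} = \left(\frac{85}{13}\right)^{2} = \frac{7225}{169}$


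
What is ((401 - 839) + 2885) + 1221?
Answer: 3668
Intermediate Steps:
((401 - 839) + 2885) + 1221 = (-438 + 2885) + 1221 = 2447 + 1221 = 3668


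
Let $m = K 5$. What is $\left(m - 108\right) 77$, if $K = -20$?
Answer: $-16016$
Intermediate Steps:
$m = -100$ ($m = \left(-20\right) 5 = -100$)
$\left(m - 108\right) 77 = \left(-100 - 108\right) 77 = \left(-208\right) 77 = -16016$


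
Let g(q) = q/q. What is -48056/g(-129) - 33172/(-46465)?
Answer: -2232888868/46465 ≈ -48055.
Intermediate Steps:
g(q) = 1
-48056/g(-129) - 33172/(-46465) = -48056/1 - 33172/(-46465) = -48056*1 - 33172*(-1/46465) = -48056 + 33172/46465 = -2232888868/46465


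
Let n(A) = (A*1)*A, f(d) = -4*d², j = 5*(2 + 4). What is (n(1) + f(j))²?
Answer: 12952801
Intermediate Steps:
j = 30 (j = 5*6 = 30)
n(A) = A² (n(A) = A*A = A²)
(n(1) + f(j))² = (1² - 4*30²)² = (1 - 4*900)² = (1 - 3600)² = (-3599)² = 12952801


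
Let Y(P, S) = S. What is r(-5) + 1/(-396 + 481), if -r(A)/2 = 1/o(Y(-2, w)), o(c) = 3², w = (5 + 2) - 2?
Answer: -161/765 ≈ -0.21046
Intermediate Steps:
w = 5 (w = 7 - 2 = 5)
o(c) = 9
r(A) = -2/9
r(-5) + 1/(-396 + 481) = -2/9 + 1/(-396 + 481) = -2/9 + 1/85 = -161/765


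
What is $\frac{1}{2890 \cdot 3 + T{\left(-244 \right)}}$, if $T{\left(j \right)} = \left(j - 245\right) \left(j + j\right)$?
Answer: $\frac{1}{247302} \approx 4.0436 \cdot 10^{-6}$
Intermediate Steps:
$T{\left(j \right)} = 2 j \left(-245 + j\right)$ ($T{\left(j \right)} = \left(-245 + j\right) 2 j = 2 j \left(-245 + j\right)$)
$\frac{1}{2890 \cdot 3 + T{\left(-244 \right)}} = \frac{1}{2890 \cdot 3 + 2 \left(-244\right) \left(-245 - 244\right)} = \frac{1}{8670 + 2 \left(-244\right) \left(-489\right)} = \frac{1}{8670 + 238632} = \frac{1}{247302}$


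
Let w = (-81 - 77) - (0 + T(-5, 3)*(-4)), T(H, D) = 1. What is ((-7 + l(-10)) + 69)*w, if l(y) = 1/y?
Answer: -47663/5 ≈ -9532.6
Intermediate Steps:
w = -154 (w = (-81 - 77) - (0 + 1*(-4)) = -158 - (0 - 4) = -158 - 1*(-4) = -158 + 4 = -154)
((-7 + l(-10)) + 69)*w = ((-7 + 1/(-10)) + 69)*(-154) = ((-7 - ⅒) + 69)*(-154) = (-71/10 + 69)*(-154) = (619/10)*(-154) = -47663/5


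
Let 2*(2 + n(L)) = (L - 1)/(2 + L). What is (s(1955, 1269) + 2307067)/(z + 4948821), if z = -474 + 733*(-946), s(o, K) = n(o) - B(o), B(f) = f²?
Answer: -2964775743/8326896053 ≈ -0.35605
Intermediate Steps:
n(L) = -2 + (-1 + L)/(2*(2 + L)) (n(L) = -2 + ((L - 1)/(2 + L))/2 = -2 + ((-1 + L)/(2 + L))/2 = -2 + (-1 + L)/(2*(2 + L)))
s(o, K) = -o² + 3*(-3 - o)/(2*(2 + o)) (s(o, K) = 3*(-3 - o)/(2*(2 + o)) - o² = -o² + 3*(-3 - o)/(2*(2 + o)))
z = -693892 (z = -474 - 693418 = -693892)
(s(1955, 1269) + 2307067)/(z + 4948821) = ((-9 - 3*1955 + 2*1955²*(-2 - 1*1955))/(2*(2 + 1955)) + 2307067)/(-693892 + 4948821) = ((½)*(-9 - 5865 + 2*3822025*(-2 - 1955))/1957 + 2307067)/4254929 = ((½)*(1/1957)*(-9 - 5865 + 2*3822025*(-1957)) + 2307067)*(1/4254929) = ((½)*(1/1957)*(-9 - 5865 - 14959405850) + 2307067)*(1/4254929) = ((½)*(1/1957)*(-14959411724) + 2307067)*(1/4254929) = (-7479705862/1957 + 2307067)*(1/4254929) = -2964775743/1957*1/4254929 = -2964775743/8326896053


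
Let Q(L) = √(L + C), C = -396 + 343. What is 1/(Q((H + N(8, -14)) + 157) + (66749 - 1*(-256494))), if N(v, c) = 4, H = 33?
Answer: 323243/104486036908 - √141/104486036908 ≈ 3.0935e-6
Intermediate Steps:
C = -53
Q(L) = √(-53 + L) (Q(L) = √(L - 53) = √(-53 + L))
1/(Q((H + N(8, -14)) + 157) + (66749 - 1*(-256494))) = 1/(√(-53 + ((33 + 4) + 157)) + (66749 - 1*(-256494))) = 1/(√(-53 + (37 + 157)) + (66749 + 256494)) = 1/(√(-53 + 194) + 323243) = 1/(√141 + 323243) = 1/(323243 + √141)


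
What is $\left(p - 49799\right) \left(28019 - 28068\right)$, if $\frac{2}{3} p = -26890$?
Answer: $4416566$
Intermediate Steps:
$p = -40335$ ($p = \frac{3}{2} \left(-26890\right) = -40335$)
$\left(p - 49799\right) \left(28019 - 28068\right) = \left(-40335 - 49799\right) \left(28019 - 28068\right) = \left(-90134\right) \left(-49\right) = 4416566$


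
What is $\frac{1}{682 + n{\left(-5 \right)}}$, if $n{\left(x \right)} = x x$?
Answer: $\frac{1}{707} \approx 0.0014144$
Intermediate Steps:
$n{\left(x \right)} = x^{2}$
$\frac{1}{682 + n{\left(-5 \right)}} = \frac{1}{682 + \left(-5\right)^{2}} = \frac{1}{682 + 25} = \frac{1}{707}$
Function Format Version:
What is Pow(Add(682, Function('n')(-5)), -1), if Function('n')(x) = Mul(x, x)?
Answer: Rational(1, 707) ≈ 0.0014144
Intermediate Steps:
Function('n')(x) = Pow(x, 2)
Pow(Add(682, Function('n')(-5)), -1) = Pow(Add(682, Pow(-5, 2)), -1) = Pow(Add(682, 25), -1) = Pow(707, -1) = Rational(1, 707)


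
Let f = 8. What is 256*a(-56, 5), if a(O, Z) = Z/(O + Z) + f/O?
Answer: -22016/357 ≈ -61.669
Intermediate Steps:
a(O, Z) = 8/O + Z/(O + Z) (a(O, Z) = Z/(O + Z) + 8/O = 8/O + Z/(O + Z))
256*a(-56, 5) = 256*((8*(-56) + 8*5 - 56*5)/((-56)*(-56 + 5))) = 256*(-1/56*(-448 + 40 - 280)/(-51)) = 256*(-1/56*(-1/51)*(-688)) = 256*(-86/357) = -22016/357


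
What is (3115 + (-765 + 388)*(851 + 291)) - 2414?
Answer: -429833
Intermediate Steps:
(3115 + (-765 + 388)*(851 + 291)) - 2414 = (3115 - 377*1142) - 2414 = (3115 - 430534) - 2414 = -427419 - 2414 = -429833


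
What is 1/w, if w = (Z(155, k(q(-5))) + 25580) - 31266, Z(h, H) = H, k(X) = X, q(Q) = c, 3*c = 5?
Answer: -3/17053 ≈ -0.00017592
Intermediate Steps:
c = 5/3 (c = (⅓)*5 = 5/3 ≈ 1.6667)
q(Q) = 5/3
w = -17053/3 (w = (5/3 + 25580) - 31266 = 76745/3 - 31266 = -17053/3 ≈ -5684.3)
1/w = 1/(-17053/3) = -3/17053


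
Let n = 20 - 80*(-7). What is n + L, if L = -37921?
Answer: -37341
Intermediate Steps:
n = 580 (n = 20 + 560 = 580)
n + L = 580 - 37921 = -37341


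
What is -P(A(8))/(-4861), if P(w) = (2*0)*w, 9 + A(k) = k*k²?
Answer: 0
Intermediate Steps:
A(k) = -9 + k³ (A(k) = -9 + k*k² = -9 + k³)
P(w) = 0 (P(w) = 0*w = 0)
-P(A(8))/(-4861) = -0/(-4861) = -0*(-1)/4861 = -1*0 = 0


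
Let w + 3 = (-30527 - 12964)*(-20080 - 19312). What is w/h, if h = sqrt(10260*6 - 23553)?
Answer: 571065823*sqrt(4223)/4223 ≈ 8.7877e+6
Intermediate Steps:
w = 1713197469 (w = -3 + (-30527 - 12964)*(-20080 - 19312) = -3 - 43491*(-39392) = -3 + 1713197472 = 1713197469)
h = 3*sqrt(4223) (h = sqrt(61560 - 23553) = sqrt(38007) = 3*sqrt(4223) ≈ 194.95)
w/h = 1713197469/((3*sqrt(4223))) = 1713197469*(sqrt(4223)/12669) = 571065823*sqrt(4223)/4223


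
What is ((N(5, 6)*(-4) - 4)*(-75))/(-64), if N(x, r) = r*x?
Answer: -2325/16 ≈ -145.31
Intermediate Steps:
((N(5, 6)*(-4) - 4)*(-75))/(-64) = (((6*5)*(-4) - 4)*(-75))/(-64) = ((30*(-4) - 4)*(-75))*(-1/64) = ((-120 - 4)*(-75))*(-1/64) = -124*(-75)*(-1/64) = 9300*(-1/64) = -2325/16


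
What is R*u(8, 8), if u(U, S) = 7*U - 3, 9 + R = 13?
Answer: 212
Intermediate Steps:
R = 4 (R = -9 + 13 = 4)
u(U, S) = -3 + 7*U
R*u(8, 8) = 4*(-3 + 7*8) = 4*(-3 + 56) = 4*53 = 212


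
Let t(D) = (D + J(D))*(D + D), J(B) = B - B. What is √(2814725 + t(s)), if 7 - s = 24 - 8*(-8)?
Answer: √2827847 ≈ 1681.6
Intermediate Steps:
J(B) = 0
s = -81 (s = 7 - (24 - 8*(-8)) = 7 - (24 + 64) = 7 - 1*88 = 7 - 88 = -81)
t(D) = 2*D² (t(D) = (D + 0)*(D + D) = D*(2*D) = 2*D²)
√(2814725 + t(s)) = √(2814725 + 2*(-81)²) = √(2814725 + 2*6561) = √(2814725 + 13122) = √2827847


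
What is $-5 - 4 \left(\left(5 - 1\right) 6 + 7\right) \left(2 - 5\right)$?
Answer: $367$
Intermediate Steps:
$-5 - 4 \left(\left(5 - 1\right) 6 + 7\right) \left(2 - 5\right) = -5 - 4 \left(4 \cdot 6 + 7\right) \left(-3\right) = -5 - 4 \left(24 + 7\right) \left(-3\right) = -5 - 4 \cdot 31 \left(-3\right) = -5 - -372 = -5 + 372 = 367$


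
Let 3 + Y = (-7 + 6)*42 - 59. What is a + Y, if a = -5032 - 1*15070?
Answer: -20206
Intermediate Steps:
a = -20102 (a = -5032 - 15070 = -20102)
Y = -104 (Y = -3 + ((-7 + 6)*42 - 59) = -3 + (-1*42 - 59) = -3 + (-42 - 59) = -3 - 101 = -104)
a + Y = -20102 - 104 = -20206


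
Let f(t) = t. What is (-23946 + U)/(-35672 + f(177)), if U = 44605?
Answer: -20659/35495 ≈ -0.58203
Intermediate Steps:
(-23946 + U)/(-35672 + f(177)) = (-23946 + 44605)/(-35672 + 177) = 20659/(-35495) = 20659*(-1/35495) = -20659/35495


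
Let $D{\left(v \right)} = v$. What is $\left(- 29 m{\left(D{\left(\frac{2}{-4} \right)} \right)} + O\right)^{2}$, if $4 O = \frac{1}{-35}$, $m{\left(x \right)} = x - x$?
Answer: $\frac{1}{19600} \approx 5.102 \cdot 10^{-5}$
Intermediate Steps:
$m{\left(x \right)} = 0$
$O = - \frac{1}{140}$ ($O = \frac{1}{4 \left(-35\right)} = \frac{1}{4} \left(- \frac{1}{35}\right) = - \frac{1}{140} \approx -0.0071429$)
$\left(- 29 m{\left(D{\left(\frac{2}{-4} \right)} \right)} + O\right)^{2} = \left(\left(-29\right) 0 - \frac{1}{140}\right)^{2} = \left(0 - \frac{1}{140}\right)^{2} = \left(- \frac{1}{140}\right)^{2} = \frac{1}{19600}$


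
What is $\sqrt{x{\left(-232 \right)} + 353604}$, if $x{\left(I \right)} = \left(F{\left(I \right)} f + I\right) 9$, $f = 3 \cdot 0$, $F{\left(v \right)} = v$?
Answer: $2 \sqrt{87879} \approx 592.89$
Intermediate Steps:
$f = 0$
$x{\left(I \right)} = 9 I$ ($x{\left(I \right)} = \left(I 0 + I\right) 9 = \left(0 + I\right) 9 = I 9 = 9 I$)
$\sqrt{x{\left(-232 \right)} + 353604} = \sqrt{9 \left(-232\right) + 353604} = \sqrt{-2088 + 353604} = \sqrt{351516} = 2 \sqrt{87879}$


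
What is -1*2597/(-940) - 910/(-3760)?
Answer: 5649/1880 ≈ 3.0048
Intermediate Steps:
-1*2597/(-940) - 910/(-3760) = -2597*(-1/940) - 910*(-1/3760) = 2597/940 + 91/376 = 5649/1880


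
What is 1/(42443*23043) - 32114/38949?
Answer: -10469314376879/12697556398167 ≈ -0.82451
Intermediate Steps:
1/(42443*23043) - 32114/38949 = (1/42443)*(1/23043) - 32114*1/38949 = 1/978014049 - 32114/38949 = -10469314376879/12697556398167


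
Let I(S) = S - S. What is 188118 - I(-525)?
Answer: 188118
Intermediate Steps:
I(S) = 0
188118 - I(-525) = 188118 - 1*0 = 188118 + 0 = 188118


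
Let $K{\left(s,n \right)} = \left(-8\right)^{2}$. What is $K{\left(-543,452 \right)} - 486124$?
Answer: $-486060$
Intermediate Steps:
$K{\left(s,n \right)} = 64$
$K{\left(-543,452 \right)} - 486124 = 64 - 486124 = -486060$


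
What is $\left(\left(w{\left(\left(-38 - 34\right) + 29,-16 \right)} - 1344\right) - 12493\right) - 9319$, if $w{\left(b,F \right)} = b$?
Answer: $-23199$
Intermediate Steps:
$\left(\left(w{\left(\left(-38 - 34\right) + 29,-16 \right)} - 1344\right) - 12493\right) - 9319 = \left(\left(\left(\left(-38 - 34\right) + 29\right) - 1344\right) - 12493\right) - 9319 = \left(\left(\left(-72 + 29\right) - 1344\right) - 12493\right) - 9319 = \left(\left(-43 - 1344\right) - 12493\right) - 9319 = \left(-1387 - 12493\right) - 9319 = -13880 - 9319 = -23199$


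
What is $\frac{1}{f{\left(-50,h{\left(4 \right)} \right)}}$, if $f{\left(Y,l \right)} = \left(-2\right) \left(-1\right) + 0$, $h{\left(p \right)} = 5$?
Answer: $\frac{1}{2} \approx 0.5$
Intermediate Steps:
$f{\left(Y,l \right)} = 2$ ($f{\left(Y,l \right)} = 2 + 0 = 2$)
$\frac{1}{f{\left(-50,h{\left(4 \right)} \right)}} = \frac{1}{2}$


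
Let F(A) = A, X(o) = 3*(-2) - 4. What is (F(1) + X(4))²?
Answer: 81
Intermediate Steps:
X(o) = -10 (X(o) = -6 - 4 = -10)
(F(1) + X(4))² = (1 - 10)² = (-9)² = 81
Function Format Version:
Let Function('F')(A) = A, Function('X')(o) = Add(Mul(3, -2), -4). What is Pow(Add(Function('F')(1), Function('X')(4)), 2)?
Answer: 81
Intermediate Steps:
Function('X')(o) = -10 (Function('X')(o) = Add(-6, -4) = -10)
Pow(Add(Function('F')(1), Function('X')(4)), 2) = Pow(Add(1, -10), 2) = Pow(-9, 2) = 81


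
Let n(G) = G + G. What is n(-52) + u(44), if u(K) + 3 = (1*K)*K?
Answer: 1829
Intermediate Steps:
n(G) = 2*G
u(K) = -3 + K**2 (u(K) = -3 + (1*K)*K = -3 + K*K = -3 + K**2)
n(-52) + u(44) = 2*(-52) + (-3 + 44**2) = -104 + (-3 + 1936) = -104 + 1933 = 1829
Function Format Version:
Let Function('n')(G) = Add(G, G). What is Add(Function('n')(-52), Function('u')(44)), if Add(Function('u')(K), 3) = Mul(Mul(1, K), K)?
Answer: 1829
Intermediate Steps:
Function('n')(G) = Mul(2, G)
Function('u')(K) = Add(-3, Pow(K, 2)) (Function('u')(K) = Add(-3, Mul(Mul(1, K), K)) = Add(-3, Mul(K, K)) = Add(-3, Pow(K, 2)))
Add(Function('n')(-52), Function('u')(44)) = Add(Mul(2, -52), Add(-3, Pow(44, 2))) = Add(-104, Add(-3, 1936)) = Add(-104, 1933) = 1829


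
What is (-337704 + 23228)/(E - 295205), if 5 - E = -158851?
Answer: 314476/136349 ≈ 2.3064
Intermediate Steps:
E = 158856 (E = 5 - 1*(-158851) = 5 + 158851 = 158856)
(-337704 + 23228)/(E - 295205) = (-337704 + 23228)/(158856 - 295205) = -314476/(-136349) = -314476*(-1/136349) = 314476/136349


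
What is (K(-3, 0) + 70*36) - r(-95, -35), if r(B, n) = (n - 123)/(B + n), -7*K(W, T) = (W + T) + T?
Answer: 1146242/455 ≈ 2519.2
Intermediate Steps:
K(W, T) = -2*T/7 - W/7 (K(W, T) = -((W + T) + T)/7 = -((T + W) + T)/7 = -(W + 2*T)/7 = -2*T/7 - W/7)
r(B, n) = (-123 + n)/(B + n)
(K(-3, 0) + 70*36) - r(-95, -35) = ((-2/7*0 - ⅐*(-3)) + 70*36) - (-123 - 35)/(-95 - 35) = ((0 + 3/7) + 2520) - (-158)/(-130) = (3/7 + 2520) - (-1)*(-158)/130 = 17643/7 - 1*79/65 = 17643/7 - 79/65 = 1146242/455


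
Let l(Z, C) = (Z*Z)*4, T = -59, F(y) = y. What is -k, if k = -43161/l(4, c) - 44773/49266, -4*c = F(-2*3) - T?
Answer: 1064617649/1576512 ≈ 675.30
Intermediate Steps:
c = -53/4 (c = -(-2*3 - 1*(-59))/4 = -(-6 + 59)/4 = -1/4*53 = -53/4 ≈ -13.250)
l(Z, C) = 4*Z**2 (l(Z, C) = Z**2*4 = 4*Z**2)
k = -1064617649/1576512 (k = -43161/(4*4**2) - 44773/49266 = -43161/(4*16) - 44773*1/49266 = -43161/64 - 44773/49266 = -1064617649/1576512 ≈ -675.30)
-k = -1*(-1064617649/1576512) = 1064617649/1576512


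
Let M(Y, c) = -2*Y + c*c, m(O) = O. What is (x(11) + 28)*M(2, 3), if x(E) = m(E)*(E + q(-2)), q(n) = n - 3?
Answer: 470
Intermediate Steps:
M(Y, c) = c² - 2*Y (M(Y, c) = -2*Y + c² = c² - 2*Y)
q(n) = -3 + n
x(E) = E*(-5 + E) (x(E) = E*(E + (-3 - 2)) = E*(E - 5) = E*(-5 + E))
(x(11) + 28)*M(2, 3) = (11*(-5 + 11) + 28)*(3² - 2*2) = (11*6 + 28)*(9 - 4) = (66 + 28)*5 = 94*5 = 470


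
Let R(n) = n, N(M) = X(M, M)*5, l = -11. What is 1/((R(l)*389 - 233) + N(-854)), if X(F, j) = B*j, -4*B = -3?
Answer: -2/15429 ≈ -0.00012963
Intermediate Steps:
B = ¾ (B = -¼*(-3) = ¾ ≈ 0.75000)
X(F, j) = 3*j/4
N(M) = 15*M/4 (N(M) = (3*M/4)*5 = 15*M/4)
1/((R(l)*389 - 233) + N(-854)) = 1/((-11*389 - 233) + (15/4)*(-854)) = 1/((-4279 - 233) - 6405/2) = 1/(-4512 - 6405/2) = 1/(-15429/2) = -2/15429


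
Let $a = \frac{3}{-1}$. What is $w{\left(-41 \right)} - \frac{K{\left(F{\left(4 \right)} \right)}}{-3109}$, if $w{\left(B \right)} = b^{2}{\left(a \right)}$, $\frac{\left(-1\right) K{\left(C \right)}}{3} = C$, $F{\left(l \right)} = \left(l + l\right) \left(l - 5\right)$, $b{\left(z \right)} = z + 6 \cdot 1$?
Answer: $\frac{28005}{3109} \approx 9.0077$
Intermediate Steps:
$a = -3$ ($a = 3 \left(-1\right) = -3$)
$b{\left(z \right)} = 6 + z$ ($b{\left(z \right)} = z + 6 = 6 + z$)
$F{\left(l \right)} = 2 l \left(-5 + l\right)$
$K{\left(C \right)} = - 3 C$
$w{\left(B \right)} = 9$ ($w{\left(B \right)} = \left(6 - 3\right)^{2} = 3^{2} = 9$)
$w{\left(-41 \right)} - \frac{K{\left(F{\left(4 \right)} \right)}}{-3109} = 9 - \frac{\left(-3\right) 2 \cdot 4 \left(-5 + 4\right)}{-3109} = 9 - - 3 \cdot 2 \cdot 4 \left(-1\right) \left(- \frac{1}{3109}\right) = 9 - \left(-3\right) \left(-8\right) \left(- \frac{1}{3109}\right) = 9 - 24 \left(- \frac{1}{3109}\right) = 9 - - \frac{24}{3109} = 9 + \frac{24}{3109} = \frac{28005}{3109}$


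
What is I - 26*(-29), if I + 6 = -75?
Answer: 673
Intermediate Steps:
I = -81 (I = -6 - 75 = -81)
I - 26*(-29) = -81 - 26*(-29) = -81 + 754 = 673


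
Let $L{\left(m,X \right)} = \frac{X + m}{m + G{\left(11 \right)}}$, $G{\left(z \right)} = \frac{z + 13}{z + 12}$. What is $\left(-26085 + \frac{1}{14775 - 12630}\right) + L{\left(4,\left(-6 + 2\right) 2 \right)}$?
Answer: $- \frac{1622666731}{62205} \approx -26086.0$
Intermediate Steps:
$G{\left(z \right)} = \frac{13 + z}{12 + z}$
$L{\left(m,X \right)} = \frac{X + m}{\frac{24}{23} + m}$ ($L{\left(m,X \right)} = \frac{X + m}{m + \frac{13 + 11}{12 + 11}} = \frac{X + m}{m + \frac{1}{23} \cdot 24} = \frac{X + m}{m + \frac{24}{23}} = \frac{X + m}{\frac{24}{23} + m}$)
$\left(-26085 + \frac{1}{14775 - 12630}\right) + L{\left(4,\left(-6 + 2\right) 2 \right)} = \left(-26085 + \frac{1}{14775 - 12630}\right) + \frac{23 \left(\left(-6 + 2\right) 2 + 4\right)}{24 + 23 \cdot 4} = \left(-26085 + \frac{1}{2145}\right) + \frac{23 \left(\left(-4\right) 2 + 4\right)}{24 + 92} = \left(-26085 + \frac{1}{2145}\right) + \frac{23 \left(-8 + 4\right)}{116} = - \frac{55952324}{2145} + 23 \cdot \frac{1}{116} \left(-4\right) = - \frac{55952324}{2145} - \frac{23}{29} = - \frac{1622666731}{62205}$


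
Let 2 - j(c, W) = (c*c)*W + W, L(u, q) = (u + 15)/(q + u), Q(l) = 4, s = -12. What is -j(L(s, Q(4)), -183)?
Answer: -13487/64 ≈ -210.73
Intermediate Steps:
L(u, q) = (15 + u)/(q + u)
j(c, W) = 2 - W - W*c² (j(c, W) = 2 - ((c*c)*W + W) = 2 - (c²*W + W) = 2 - (W*c² + W) = 2 - (W + W*c²) = 2 + (-W - W*c²) = 2 - W - W*c²)
-j(L(s, Q(4)), -183) = -(2 - 1*(-183) - 1*(-183)*((15 - 12)/(4 - 12))²) = -(2 + 183 - 1*(-183)*(3/(-8))²) = -(2 + 183 - 1*(-183)*(-⅛*3)²) = -(2 + 183 - 1*(-183)*(-3/8)²) = -(2 + 183 - 1*(-183)*9/64) = -(2 + 183 + 1647/64) = -1*13487/64 = -13487/64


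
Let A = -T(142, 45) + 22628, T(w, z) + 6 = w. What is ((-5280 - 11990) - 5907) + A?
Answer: -685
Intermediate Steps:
T(w, z) = -6 + w
A = 22492 (A = -(-6 + 142) + 22628 = -1*136 + 22628 = -136 + 22628 = 22492)
((-5280 - 11990) - 5907) + A = ((-5280 - 11990) - 5907) + 22492 = (-17270 - 5907) + 22492 = -23177 + 22492 = -685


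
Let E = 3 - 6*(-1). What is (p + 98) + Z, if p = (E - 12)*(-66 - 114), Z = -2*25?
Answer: 588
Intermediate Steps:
E = 9 (E = 3 + 6 = 9)
Z = -50
p = 540 (p = (9 - 12)*(-66 - 114) = -3*(-180) = 540)
(p + 98) + Z = (540 + 98) - 50 = 638 - 50 = 588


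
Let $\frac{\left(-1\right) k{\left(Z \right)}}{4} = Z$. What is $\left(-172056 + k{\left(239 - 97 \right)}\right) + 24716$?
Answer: $-147908$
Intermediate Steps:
$k{\left(Z \right)} = - 4 Z$
$\left(-172056 + k{\left(239 - 97 \right)}\right) + 24716 = \left(-172056 - 4 \left(239 - 97\right)\right) + 24716 = \left(-172056 - 568\right) + 24716 = -172624 + 24716 = -147908$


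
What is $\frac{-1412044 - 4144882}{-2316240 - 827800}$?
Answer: $\frac{2778463}{1572020} \approx 1.7674$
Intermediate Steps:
$\frac{-1412044 - 4144882}{-2316240 - 827800} = - \frac{5556926}{-3144040} = \left(-5556926\right) \left(- \frac{1}{3144040}\right) = \frac{2778463}{1572020}$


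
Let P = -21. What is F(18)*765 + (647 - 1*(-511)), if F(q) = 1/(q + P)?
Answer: 903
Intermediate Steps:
F(q) = 1/(-21 + q) (F(q) = 1/(q - 21) = 1/(-21 + q))
F(18)*765 + (647 - 1*(-511)) = 765/(-21 + 18) + (647 - 1*(-511)) = 765/(-3) + (647 + 511) = -⅓*765 + 1158 = -255 + 1158 = 903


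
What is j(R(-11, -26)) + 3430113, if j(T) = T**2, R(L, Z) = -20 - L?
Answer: 3430194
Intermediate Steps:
j(R(-11, -26)) + 3430113 = (-20 - 1*(-11))**2 + 3430113 = (-20 + 11)**2 + 3430113 = (-9)**2 + 3430113 = 81 + 3430113 = 3430194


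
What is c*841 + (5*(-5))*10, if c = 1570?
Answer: 1320120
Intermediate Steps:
c*841 + (5*(-5))*10 = 1570*841 + (5*(-5))*10 = 1320370 - 25*10 = 1320370 - 250 = 1320120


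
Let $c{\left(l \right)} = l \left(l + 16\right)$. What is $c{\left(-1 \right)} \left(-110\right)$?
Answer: $1650$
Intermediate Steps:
$c{\left(l \right)} = l \left(16 + l\right)$
$c{\left(-1 \right)} \left(-110\right) = - (16 - 1) \left(-110\right) = \left(-1\right) 15 \left(-110\right) = \left(-15\right) \left(-110\right) = 1650$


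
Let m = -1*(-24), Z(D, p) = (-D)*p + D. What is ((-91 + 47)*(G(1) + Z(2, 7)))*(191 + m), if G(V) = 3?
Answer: 85140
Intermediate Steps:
Z(D, p) = D - D*p (Z(D, p) = -D*p + D = D - D*p)
m = 24
((-91 + 47)*(G(1) + Z(2, 7)))*(191 + m) = ((-91 + 47)*(3 + 2*(1 - 1*7)))*(191 + 24) = -44*(3 + 2*(1 - 7))*215 = -44*(3 + 2*(-6))*215 = -44*(3 - 12)*215 = -44*(-9)*215 = 396*215 = 85140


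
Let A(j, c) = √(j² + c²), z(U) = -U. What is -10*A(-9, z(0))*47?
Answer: -4230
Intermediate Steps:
A(j, c) = √(c² + j²)
-10*A(-9, z(0))*47 = -10*√((-1*0)² + (-9)²)*47 = -10*√(0² + 81)*47 = -10*√(0 + 81)*47 = -10*√81*47 = -10*9*47 = -90*47 = -4230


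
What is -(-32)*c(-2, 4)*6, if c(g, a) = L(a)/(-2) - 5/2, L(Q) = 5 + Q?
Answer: -1344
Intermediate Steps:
c(g, a) = -5 - a/2 (c(g, a) = (5 + a)/(-2) - 5/2 = (5 + a)*(-½) - 5*½ = (-5/2 - a/2) - 5/2 = -5 - a/2)
-(-32)*c(-2, 4)*6 = -(-32)*(-5 - ½*4)*6 = -(-32)*(-5 - 2)*6 = -(-32)*(-7)*6 = -8*28*6 = -224*6 = -1344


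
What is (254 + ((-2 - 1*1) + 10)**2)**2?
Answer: 91809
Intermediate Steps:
(254 + ((-2 - 1*1) + 10)**2)**2 = (254 + ((-2 - 1) + 10)**2)**2 = (254 + (-3 + 10)**2)**2 = (254 + 7**2)**2 = (254 + 49)**2 = 303**2 = 91809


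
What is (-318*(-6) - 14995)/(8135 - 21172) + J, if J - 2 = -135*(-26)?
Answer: 45799031/13037 ≈ 3513.0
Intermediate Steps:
J = 3512 (J = 2 - 135*(-26) = 2 + 3510 = 3512)
(-318*(-6) - 14995)/(8135 - 21172) + J = (-318*(-6) - 14995)/(8135 - 21172) + 3512 = (1908 - 14995)/(-13037) + 3512 = -13087*(-1/13037) + 3512 = 13087/13037 + 3512 = 45799031/13037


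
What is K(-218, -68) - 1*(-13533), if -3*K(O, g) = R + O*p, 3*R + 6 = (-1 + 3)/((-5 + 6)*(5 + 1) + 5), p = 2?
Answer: 1354219/99 ≈ 13679.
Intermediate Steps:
R = -64/33 (R = -2 + ((-1 + 3)/((-5 + 6)*(5 + 1) + 5))/3 = -2 + (2/(1*6 + 5))/3 = -2 + (2/(6 + 5))/3 = -2 + (2/11)/3 = -2 + (2*(1/11))/3 = -2 + (⅓)*(2/11) = -2 + 2/33 = -64/33 ≈ -1.9394)
K(O, g) = 64/99 - 2*O/3 (K(O, g) = -(-64/33 + O*2)/3 = -(-64/33 + 2*O)/3 = 64/99 - 2*O/3)
K(-218, -68) - 1*(-13533) = (64/99 - ⅔*(-218)) - 1*(-13533) = (64/99 + 436/3) + 13533 = 14452/99 + 13533 = 1354219/99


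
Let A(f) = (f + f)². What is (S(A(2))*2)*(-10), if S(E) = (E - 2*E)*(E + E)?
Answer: 10240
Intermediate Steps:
A(f) = 4*f² (A(f) = (2*f)² = 4*f²)
S(E) = -2*E² (S(E) = (-E)*(2*E) = -2*E²)
(S(A(2))*2)*(-10) = (-2*(4*2²)²*2)*(-10) = (-2*(4*4)²*2)*(-10) = (-2*16²*2)*(-10) = (-2*256*2)*(-10) = -512*2*(-10) = -1024*(-10) = 10240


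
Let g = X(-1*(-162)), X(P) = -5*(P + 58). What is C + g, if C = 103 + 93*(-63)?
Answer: -6856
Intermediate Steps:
X(P) = -290 - 5*P (X(P) = -5*(58 + P) = -290 - 5*P)
g = -1100 (g = -290 - (-5)*(-162) = -290 - 5*162 = -290 - 810 = -1100)
C = -5756 (C = 103 - 5859 = -5756)
C + g = -5756 - 1100 = -6856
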